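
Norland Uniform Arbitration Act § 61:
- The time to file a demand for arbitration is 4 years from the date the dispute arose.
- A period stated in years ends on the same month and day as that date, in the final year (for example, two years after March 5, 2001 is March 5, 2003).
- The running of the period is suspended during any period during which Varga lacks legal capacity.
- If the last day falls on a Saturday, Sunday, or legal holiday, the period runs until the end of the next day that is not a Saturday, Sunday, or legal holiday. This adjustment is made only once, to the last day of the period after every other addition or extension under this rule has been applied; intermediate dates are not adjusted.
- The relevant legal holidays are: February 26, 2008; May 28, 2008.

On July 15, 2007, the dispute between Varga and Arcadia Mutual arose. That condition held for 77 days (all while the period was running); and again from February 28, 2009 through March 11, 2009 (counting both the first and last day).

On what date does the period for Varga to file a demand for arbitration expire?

October 12, 2011

4 years after July 15, 2007 is July 15, 2011.
Tolling adds 77 days: July 15, 2011 + 77 days = September 30, 2011.
From February 28, 2009 through March 11, 2009 inclusive is 12 days; tolling adds 12 days: September 30, 2011 + 12 days = October 12, 2011.
October 12, 2011 is a Wednesday and not a legal holiday, so no extension applies.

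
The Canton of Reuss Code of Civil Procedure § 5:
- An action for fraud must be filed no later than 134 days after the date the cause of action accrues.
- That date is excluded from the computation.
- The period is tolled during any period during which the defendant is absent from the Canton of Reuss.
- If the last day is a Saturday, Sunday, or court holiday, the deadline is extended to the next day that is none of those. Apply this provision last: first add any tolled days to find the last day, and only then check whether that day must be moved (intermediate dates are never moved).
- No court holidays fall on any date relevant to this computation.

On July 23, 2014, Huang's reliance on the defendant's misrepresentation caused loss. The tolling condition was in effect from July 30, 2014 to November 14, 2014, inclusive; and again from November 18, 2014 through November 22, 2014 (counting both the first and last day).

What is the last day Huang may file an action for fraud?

134 days after July 23, 2014 is December 4, 2014.
From July 30, 2014 through November 14, 2014 inclusive is 108 days; tolling adds 108 days: December 4, 2014 + 108 days = March 22, 2015.
From November 18, 2014 through November 22, 2014 inclusive is 5 days; tolling adds 5 days: March 22, 2015 + 5 days = March 27, 2015.
March 27, 2015 is a Friday and not a court holiday, so no extension applies.

March 27, 2015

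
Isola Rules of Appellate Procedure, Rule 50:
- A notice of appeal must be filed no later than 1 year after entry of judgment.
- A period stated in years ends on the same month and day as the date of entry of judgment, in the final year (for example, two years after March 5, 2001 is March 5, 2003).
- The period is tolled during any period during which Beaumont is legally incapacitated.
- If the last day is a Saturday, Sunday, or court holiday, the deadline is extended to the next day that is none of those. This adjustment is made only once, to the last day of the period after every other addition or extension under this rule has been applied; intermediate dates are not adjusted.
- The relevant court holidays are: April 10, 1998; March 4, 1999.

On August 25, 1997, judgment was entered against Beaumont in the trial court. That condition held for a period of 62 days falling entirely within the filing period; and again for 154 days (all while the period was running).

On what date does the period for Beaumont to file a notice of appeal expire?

1 year after August 25, 1997 is August 25, 1998.
Tolling adds 62 days: August 25, 1998 + 62 days = October 26, 1998.
Tolling adds 154 days: October 26, 1998 + 154 days = March 29, 1999.
March 29, 1999 is a Monday and not a court holiday, so no extension applies.

March 29, 1999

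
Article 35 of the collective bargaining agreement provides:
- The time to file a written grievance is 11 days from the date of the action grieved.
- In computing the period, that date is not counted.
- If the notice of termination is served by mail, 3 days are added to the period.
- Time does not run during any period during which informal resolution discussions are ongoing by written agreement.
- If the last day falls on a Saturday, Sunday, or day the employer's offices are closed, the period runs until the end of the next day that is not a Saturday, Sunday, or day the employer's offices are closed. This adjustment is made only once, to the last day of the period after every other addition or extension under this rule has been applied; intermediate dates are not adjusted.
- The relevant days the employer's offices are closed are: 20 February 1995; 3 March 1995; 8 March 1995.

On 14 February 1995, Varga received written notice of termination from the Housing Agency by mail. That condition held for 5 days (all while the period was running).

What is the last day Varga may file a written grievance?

March 6, 1995

11 days after 14 February 1995 is February 25, 1995.
Service was by mail, adding 3 days: February 25, 1995 + 3 days = February 28, 1995.
Tolling adds 5 days: February 28, 1995 + 5 days = March 5, 1995.
March 5, 1995 is Sunday. The next qualifying day is March 6, 1995.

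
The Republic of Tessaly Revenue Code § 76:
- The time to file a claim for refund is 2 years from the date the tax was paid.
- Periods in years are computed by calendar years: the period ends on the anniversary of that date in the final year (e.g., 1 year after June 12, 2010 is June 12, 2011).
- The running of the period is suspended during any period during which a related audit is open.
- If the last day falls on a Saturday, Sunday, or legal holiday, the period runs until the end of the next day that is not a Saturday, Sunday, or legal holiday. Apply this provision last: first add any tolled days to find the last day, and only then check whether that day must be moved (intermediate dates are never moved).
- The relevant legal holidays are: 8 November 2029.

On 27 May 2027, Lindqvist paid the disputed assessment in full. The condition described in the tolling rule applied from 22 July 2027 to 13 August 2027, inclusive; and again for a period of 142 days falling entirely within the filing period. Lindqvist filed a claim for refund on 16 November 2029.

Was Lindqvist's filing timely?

No

2 years after 27 May 2027 is May 27, 2029.
From July 22, 2027 through August 13, 2027 inclusive is 23 days; tolling adds 23 days: May 27, 2029 + 23 days = June 19, 2029.
Tolling adds 142 days: June 19, 2029 + 142 days = November 8, 2029.
November 8, 2029 is a listed holiday. The next qualifying day is November 9, 2029.
The deadline is November 9, 2029; the filing on November 16, 2029 is after that date.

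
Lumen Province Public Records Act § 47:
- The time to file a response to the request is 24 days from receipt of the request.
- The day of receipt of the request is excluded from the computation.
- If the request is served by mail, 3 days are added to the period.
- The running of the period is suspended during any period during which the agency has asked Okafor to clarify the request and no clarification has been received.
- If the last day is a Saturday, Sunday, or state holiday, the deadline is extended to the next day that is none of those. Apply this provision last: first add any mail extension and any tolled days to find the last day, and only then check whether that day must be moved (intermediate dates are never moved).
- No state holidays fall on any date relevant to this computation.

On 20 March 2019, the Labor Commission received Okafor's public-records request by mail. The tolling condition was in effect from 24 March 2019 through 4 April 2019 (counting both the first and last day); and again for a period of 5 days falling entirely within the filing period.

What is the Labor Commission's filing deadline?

24 days after 20 March 2019 is April 13, 2019.
Service was by mail, adding 3 days: April 13, 2019 + 3 days = April 16, 2019.
From March 24, 2019 through April 4, 2019 inclusive is 12 days; tolling adds 12 days: April 16, 2019 + 12 days = April 28, 2019.
Tolling adds 5 days: April 28, 2019 + 5 days = May 3, 2019.
May 3, 2019 is a Friday and not a state holiday, so no extension applies.

May 3, 2019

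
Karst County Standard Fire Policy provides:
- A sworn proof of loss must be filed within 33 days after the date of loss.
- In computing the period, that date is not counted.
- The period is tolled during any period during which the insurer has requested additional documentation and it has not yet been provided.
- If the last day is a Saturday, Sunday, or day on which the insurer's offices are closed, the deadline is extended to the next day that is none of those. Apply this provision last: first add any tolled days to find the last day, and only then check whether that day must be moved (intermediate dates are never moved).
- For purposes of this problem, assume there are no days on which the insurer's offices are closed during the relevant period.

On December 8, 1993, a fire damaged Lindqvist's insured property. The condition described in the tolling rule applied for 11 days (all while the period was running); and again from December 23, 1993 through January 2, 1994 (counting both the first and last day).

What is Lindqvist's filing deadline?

33 days after December 8, 1993 is January 10, 1994.
Tolling adds 11 days: January 10, 1994 + 11 days = January 21, 1994.
From December 23, 1993 through January 2, 1994 inclusive is 11 days; tolling adds 11 days: January 21, 1994 + 11 days = February 1, 1994.
February 1, 1994 is a Tuesday and not a day on which the insurer's offices are closed, so no extension applies.

February 1, 1994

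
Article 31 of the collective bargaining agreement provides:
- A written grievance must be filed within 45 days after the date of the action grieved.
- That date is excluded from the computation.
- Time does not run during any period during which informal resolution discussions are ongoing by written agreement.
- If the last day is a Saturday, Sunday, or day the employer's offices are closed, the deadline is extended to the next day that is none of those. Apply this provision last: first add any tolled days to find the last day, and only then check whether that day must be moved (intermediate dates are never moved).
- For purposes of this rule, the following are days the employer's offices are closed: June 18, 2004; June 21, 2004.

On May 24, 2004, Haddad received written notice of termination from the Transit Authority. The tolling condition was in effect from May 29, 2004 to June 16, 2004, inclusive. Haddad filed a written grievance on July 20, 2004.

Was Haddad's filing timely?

Yes

45 days after May 24, 2004 is July 8, 2004.
From May 29, 2004 through June 16, 2004 inclusive is 19 days; tolling adds 19 days: July 8, 2004 + 19 days = July 27, 2004.
July 27, 2004 is a Tuesday and not a day the employer's offices are closed, so no extension applies.
The deadline is July 27, 2004; the filing on July 20, 2004 is on or before that date.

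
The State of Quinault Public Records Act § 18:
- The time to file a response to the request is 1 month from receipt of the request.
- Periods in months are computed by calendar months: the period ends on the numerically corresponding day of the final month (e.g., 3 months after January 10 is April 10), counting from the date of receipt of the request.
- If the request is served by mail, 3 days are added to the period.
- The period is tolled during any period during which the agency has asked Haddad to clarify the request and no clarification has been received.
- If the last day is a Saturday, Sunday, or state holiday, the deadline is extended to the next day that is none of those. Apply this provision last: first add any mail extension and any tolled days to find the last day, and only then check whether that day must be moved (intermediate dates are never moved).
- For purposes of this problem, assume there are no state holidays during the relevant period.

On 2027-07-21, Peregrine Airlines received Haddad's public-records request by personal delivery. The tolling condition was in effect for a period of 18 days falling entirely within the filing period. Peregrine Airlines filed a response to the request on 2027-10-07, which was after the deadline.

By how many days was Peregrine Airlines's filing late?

1 month after 2027-07-21 is August 21, 2027.
Service was not by mail, so no mail extension applies.
Tolling adds 18 days: August 21, 2027 + 18 days = September 8, 2027.
September 8, 2027 is a Wednesday and not a state holiday, so no extension applies.
The deadline is September 8, 2027; from September 8, 2027 to October 7, 2027 is 29 days.

29 days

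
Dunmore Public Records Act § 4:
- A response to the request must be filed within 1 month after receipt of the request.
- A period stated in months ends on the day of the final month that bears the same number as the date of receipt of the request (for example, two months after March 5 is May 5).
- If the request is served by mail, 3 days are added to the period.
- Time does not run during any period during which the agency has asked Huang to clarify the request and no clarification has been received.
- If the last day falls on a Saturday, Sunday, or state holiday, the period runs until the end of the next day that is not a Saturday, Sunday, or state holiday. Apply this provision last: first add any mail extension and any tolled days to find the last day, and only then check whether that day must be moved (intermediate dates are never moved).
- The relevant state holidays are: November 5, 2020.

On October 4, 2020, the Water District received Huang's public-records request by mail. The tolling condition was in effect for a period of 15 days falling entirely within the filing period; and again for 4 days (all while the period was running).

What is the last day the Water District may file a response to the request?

1 month after October 4, 2020 is November 4, 2020.
Service was by mail, adding 3 days: November 4, 2020 + 3 days = November 7, 2020.
Tolling adds 15 days: November 7, 2020 + 15 days = November 22, 2020.
Tolling adds 4 days: November 22, 2020 + 4 days = November 26, 2020.
November 26, 2020 is a Thursday and not a state holiday, so no extension applies.

November 26, 2020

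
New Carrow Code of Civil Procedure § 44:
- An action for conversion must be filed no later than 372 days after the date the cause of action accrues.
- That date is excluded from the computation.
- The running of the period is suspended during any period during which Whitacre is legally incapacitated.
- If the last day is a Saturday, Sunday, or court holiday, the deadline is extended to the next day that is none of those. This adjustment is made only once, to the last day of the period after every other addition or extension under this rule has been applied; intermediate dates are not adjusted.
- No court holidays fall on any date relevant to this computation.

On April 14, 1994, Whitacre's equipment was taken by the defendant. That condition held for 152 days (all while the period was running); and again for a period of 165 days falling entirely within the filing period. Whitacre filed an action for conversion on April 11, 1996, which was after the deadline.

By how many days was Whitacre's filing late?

372 days after April 14, 1994 is April 21, 1995.
Tolling adds 152 days: April 21, 1995 + 152 days = September 20, 1995.
Tolling adds 165 days: September 20, 1995 + 165 days = March 3, 1996.
March 3, 1996 is Sunday. The next qualifying day is March 4, 1996.
The deadline is March 4, 1996; from March 4, 1996 to April 11, 1996 is 38 days.

38 days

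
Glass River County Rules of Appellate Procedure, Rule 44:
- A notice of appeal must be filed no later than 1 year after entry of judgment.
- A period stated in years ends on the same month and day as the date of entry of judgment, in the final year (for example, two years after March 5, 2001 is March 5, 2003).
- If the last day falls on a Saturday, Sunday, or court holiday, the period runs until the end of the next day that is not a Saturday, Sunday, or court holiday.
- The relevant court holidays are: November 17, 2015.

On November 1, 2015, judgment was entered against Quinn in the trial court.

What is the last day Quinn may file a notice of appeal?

1 year after November 1, 2015 is November 1, 2016.
November 1, 2016 is a Tuesday and not a court holiday, so no extension applies.

November 1, 2016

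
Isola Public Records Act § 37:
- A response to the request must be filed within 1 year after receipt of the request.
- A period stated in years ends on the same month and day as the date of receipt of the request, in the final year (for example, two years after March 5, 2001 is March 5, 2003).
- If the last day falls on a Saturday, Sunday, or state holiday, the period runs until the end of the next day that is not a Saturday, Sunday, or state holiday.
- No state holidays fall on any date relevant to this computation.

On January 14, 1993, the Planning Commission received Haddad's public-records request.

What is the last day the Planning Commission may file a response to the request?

January 14, 1994

1 year after January 14, 1993 is January 14, 1994.
January 14, 1994 is a Friday and not a state holiday, so no extension applies.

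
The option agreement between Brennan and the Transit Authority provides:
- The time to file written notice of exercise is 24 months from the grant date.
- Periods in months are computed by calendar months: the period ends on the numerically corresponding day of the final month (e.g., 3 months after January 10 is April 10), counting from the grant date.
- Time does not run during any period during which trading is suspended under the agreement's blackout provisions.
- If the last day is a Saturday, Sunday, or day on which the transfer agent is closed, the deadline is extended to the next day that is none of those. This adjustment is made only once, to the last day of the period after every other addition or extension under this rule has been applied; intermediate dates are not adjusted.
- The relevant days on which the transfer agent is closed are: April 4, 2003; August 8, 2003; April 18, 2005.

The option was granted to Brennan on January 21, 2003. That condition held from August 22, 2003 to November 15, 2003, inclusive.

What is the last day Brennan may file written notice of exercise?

24 months after January 21, 2003 is January 21, 2005.
From August 22, 2003 through November 15, 2003 inclusive is 86 days; tolling adds 86 days: January 21, 2005 + 86 days = April 17, 2005.
April 17, 2005 is Sunday; April 18, 2005 is a listed holiday. The next qualifying day is April 19, 2005.

April 19, 2005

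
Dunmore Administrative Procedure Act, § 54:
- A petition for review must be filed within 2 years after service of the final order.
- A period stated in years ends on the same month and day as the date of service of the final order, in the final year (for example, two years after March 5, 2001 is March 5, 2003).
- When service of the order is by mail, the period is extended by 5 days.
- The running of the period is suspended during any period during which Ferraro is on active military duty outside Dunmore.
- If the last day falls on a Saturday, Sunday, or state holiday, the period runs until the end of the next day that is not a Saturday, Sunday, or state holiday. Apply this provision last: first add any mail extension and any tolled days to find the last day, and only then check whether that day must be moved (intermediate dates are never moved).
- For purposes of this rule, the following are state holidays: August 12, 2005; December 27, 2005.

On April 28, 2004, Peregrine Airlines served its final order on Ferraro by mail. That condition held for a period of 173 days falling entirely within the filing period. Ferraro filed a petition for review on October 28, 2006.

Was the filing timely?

No

2 years after April 28, 2004 is April 28, 2006.
Service was by mail, adding 5 days: April 28, 2006 + 5 days = May 3, 2006.
Tolling adds 173 days: May 3, 2006 + 173 days = October 23, 2006.
October 23, 2006 is a Monday and not a state holiday, so no extension applies.
The deadline is October 23, 2006; the filing on October 28, 2006 is after that date.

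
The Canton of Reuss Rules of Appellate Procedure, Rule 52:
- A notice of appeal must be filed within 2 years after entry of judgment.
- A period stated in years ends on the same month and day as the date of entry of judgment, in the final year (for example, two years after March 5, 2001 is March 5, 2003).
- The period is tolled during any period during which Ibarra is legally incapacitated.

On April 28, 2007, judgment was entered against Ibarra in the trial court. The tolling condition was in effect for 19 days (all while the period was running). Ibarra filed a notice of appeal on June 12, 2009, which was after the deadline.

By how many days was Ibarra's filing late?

2 years after April 28, 2007 is April 28, 2009.
Tolling adds 19 days: April 28, 2009 + 19 days = May 17, 2009.
The deadline is May 17, 2009; from May 17, 2009 to June 12, 2009 is 26 days.

26 days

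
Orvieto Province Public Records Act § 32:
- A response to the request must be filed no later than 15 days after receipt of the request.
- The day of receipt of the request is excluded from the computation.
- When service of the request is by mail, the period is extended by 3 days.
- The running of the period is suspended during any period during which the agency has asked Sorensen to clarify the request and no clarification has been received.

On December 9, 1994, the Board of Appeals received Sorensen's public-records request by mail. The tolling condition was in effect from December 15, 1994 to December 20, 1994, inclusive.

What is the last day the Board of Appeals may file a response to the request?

15 days after December 9, 1994 is December 24, 1994.
Service was by mail, adding 3 days: December 24, 1994 + 3 days = December 27, 1994.
From December 15, 1994 through December 20, 1994 inclusive is 6 days; tolling adds 6 days: December 27, 1994 + 6 days = January 2, 1995.

January 2, 1995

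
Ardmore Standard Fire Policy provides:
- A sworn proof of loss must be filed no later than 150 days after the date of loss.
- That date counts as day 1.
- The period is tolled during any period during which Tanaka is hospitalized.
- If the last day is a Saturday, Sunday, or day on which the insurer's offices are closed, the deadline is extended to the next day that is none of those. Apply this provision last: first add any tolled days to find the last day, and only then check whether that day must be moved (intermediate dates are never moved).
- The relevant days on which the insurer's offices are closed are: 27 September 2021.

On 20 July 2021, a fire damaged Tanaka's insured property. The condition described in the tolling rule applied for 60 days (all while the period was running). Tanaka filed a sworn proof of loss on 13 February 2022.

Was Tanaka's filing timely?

Counting 20 July 2021 as day 1, day 150 is December 16, 2021.
Tolling adds 60 days: December 16, 2021 + 60 days = February 14, 2022.
February 14, 2022 is a Monday and not a day on which the insurer's offices are closed, so no extension applies.
The deadline is February 14, 2022; the filing on February 13, 2022 is on or before that date.

Yes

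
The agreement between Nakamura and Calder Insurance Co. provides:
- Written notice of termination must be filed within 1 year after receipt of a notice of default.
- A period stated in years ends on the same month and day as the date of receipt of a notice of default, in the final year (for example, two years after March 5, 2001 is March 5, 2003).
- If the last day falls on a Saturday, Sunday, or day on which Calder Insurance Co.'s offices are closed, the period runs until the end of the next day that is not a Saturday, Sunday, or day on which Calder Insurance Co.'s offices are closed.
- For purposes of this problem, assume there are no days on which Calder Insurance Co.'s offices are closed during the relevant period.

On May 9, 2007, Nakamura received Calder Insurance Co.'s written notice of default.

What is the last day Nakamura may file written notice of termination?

1 year after May 9, 2007 is May 9, 2008.
May 9, 2008 is a Friday and not a day on which Calder Insurance Co.'s offices are closed, so no extension applies.

May 9, 2008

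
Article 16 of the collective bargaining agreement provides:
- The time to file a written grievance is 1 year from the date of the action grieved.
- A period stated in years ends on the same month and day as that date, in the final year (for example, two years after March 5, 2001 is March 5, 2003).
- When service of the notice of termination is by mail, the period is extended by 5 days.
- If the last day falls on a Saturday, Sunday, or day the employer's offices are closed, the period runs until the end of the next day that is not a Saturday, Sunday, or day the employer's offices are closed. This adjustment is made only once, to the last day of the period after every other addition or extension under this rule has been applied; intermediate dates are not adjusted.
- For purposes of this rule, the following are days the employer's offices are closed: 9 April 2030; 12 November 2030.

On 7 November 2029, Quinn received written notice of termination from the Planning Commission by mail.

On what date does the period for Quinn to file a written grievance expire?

1 year after 7 November 2029 is November 7, 2030.
Service was by mail, adding 5 days: November 7, 2030 + 5 days = November 12, 2030.
November 12, 2030 is a listed holiday. The next qualifying day is November 13, 2030.

November 13, 2030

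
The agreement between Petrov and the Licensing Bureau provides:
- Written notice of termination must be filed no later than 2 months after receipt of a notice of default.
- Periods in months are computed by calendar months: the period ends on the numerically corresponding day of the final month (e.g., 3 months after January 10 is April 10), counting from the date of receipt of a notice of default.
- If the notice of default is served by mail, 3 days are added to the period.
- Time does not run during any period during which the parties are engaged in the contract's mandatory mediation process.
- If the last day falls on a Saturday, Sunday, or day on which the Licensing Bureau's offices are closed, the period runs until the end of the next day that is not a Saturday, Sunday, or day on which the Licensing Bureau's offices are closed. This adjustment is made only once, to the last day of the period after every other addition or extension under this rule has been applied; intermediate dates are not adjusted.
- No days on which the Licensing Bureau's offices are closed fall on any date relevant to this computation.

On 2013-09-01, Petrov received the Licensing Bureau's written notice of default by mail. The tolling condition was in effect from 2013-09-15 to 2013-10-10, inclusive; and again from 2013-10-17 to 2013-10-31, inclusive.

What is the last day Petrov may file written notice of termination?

December 16, 2013

2 months after 2013-09-01 is November 1, 2013.
Service was by mail, adding 3 days: November 1, 2013 + 3 days = November 4, 2013.
From September 15, 2013 through October 10, 2013 inclusive is 26 days; tolling adds 26 days: November 4, 2013 + 26 days = November 30, 2013.
From October 17, 2013 through October 31, 2013 inclusive is 15 days; tolling adds 15 days: November 30, 2013 + 15 days = December 15, 2013.
December 15, 2013 is Sunday. The next qualifying day is December 16, 2013.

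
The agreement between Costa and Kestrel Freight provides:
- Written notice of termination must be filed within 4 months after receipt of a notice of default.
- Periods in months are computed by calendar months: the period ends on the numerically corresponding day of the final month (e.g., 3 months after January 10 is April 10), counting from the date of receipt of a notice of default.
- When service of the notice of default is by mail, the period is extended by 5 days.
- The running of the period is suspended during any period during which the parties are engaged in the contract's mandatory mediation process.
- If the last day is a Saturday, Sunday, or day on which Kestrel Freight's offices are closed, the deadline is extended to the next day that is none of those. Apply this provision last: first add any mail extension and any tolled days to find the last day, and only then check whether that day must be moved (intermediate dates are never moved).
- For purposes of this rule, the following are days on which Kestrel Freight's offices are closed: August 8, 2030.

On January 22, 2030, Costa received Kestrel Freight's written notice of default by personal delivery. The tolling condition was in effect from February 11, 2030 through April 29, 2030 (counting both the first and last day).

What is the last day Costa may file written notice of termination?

August 9, 2030

4 months after January 22, 2030 is May 22, 2030.
Service was not by mail, so no mail extension applies.
From February 11, 2030 through April 29, 2030 inclusive is 78 days; tolling adds 78 days: May 22, 2030 + 78 days = August 8, 2030.
August 8, 2030 is a listed holiday. The next qualifying day is August 9, 2030.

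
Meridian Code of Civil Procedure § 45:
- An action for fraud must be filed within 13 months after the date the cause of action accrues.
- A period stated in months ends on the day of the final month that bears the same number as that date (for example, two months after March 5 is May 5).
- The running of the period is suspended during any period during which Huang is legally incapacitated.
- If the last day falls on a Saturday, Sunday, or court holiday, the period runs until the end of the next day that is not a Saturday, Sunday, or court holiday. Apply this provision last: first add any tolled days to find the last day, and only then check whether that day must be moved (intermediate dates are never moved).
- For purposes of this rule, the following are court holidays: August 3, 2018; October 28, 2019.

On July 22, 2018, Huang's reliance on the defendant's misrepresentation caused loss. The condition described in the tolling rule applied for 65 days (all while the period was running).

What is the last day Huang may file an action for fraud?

October 29, 2019

13 months after July 22, 2018 is August 22, 2019.
Tolling adds 65 days: August 22, 2019 + 65 days = October 26, 2019.
October 26, 2019 is Saturday; October 27, 2019 is Sunday; October 28, 2019 is a listed holiday. The next qualifying day is October 29, 2019.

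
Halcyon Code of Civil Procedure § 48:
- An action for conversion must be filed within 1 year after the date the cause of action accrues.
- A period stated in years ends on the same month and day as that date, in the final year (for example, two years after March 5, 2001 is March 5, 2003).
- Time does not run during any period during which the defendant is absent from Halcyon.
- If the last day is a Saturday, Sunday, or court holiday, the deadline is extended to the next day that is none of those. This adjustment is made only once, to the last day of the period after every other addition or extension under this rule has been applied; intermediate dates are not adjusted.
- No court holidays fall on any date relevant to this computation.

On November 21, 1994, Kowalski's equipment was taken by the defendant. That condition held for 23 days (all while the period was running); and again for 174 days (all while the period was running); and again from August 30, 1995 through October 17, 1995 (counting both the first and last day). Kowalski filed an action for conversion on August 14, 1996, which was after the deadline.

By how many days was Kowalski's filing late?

1 year after November 21, 1994 is November 21, 1995.
Tolling adds 23 days: November 21, 1995 + 23 days = December 14, 1995.
Tolling adds 174 days: December 14, 1995 + 174 days = June 5, 1996.
From August 30, 1995 through October 17, 1995 inclusive is 49 days; tolling adds 49 days: June 5, 1996 + 49 days = July 24, 1996.
July 24, 1996 is a Wednesday and not a court holiday, so no extension applies.
The deadline is July 24, 1996; from July 24, 1996 to August 14, 1996 is 21 days.

21 days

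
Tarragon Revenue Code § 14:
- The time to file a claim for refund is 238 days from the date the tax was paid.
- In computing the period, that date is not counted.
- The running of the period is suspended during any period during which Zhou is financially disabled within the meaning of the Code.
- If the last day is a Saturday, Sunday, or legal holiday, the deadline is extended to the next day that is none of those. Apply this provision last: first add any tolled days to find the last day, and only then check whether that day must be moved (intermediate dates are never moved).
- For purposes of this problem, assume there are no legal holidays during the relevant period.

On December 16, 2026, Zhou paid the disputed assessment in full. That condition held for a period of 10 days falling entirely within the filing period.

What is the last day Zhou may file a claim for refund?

August 23, 2027

238 days after December 16, 2026 is August 11, 2027.
Tolling adds 10 days: August 11, 2027 + 10 days = August 21, 2027.
August 21, 2027 is Saturday; August 22, 2027 is Sunday. The next qualifying day is August 23, 2027.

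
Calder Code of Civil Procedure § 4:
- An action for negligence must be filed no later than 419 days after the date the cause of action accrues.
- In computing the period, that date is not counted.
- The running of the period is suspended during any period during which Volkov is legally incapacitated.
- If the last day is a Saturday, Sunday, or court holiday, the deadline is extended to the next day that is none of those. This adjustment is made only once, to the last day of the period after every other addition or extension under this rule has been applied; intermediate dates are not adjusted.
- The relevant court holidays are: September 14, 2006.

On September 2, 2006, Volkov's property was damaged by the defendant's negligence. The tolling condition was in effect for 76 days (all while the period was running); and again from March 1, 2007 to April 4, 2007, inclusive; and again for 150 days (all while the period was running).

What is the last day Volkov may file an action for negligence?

July 14, 2008

419 days after September 2, 2006 is October 26, 2007.
Tolling adds 76 days: October 26, 2007 + 76 days = January 10, 2008.
From March 1, 2007 through April 4, 2007 inclusive is 35 days; tolling adds 35 days: January 10, 2008 + 35 days = February 14, 2008.
Tolling adds 150 days: February 14, 2008 + 150 days = July 13, 2008.
July 13, 2008 is Sunday. The next qualifying day is July 14, 2008.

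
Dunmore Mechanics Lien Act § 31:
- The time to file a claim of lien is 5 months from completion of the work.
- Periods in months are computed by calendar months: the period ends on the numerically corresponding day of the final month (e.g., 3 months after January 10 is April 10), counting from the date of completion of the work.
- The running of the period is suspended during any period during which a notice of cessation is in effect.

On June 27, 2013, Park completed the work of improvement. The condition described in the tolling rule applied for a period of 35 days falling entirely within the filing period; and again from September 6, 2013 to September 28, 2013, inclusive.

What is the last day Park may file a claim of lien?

5 months after June 27, 2013 is November 27, 2013.
Tolling adds 35 days: November 27, 2013 + 35 days = January 1, 2014.
From September 6, 2013 through September 28, 2013 inclusive is 23 days; tolling adds 23 days: January 1, 2014 + 23 days = January 24, 2014.

January 24, 2014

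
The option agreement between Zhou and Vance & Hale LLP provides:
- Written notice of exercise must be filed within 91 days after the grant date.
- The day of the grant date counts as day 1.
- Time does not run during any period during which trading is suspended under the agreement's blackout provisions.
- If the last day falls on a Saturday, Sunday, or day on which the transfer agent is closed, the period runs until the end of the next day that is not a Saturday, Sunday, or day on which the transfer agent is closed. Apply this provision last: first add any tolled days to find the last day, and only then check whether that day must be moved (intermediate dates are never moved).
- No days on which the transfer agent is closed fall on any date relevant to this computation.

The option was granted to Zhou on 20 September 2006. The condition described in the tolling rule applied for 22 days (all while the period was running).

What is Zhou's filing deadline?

Counting 20 September 2006 as day 1, day 91 is December 19, 2006.
Tolling adds 22 days: December 19, 2006 + 22 days = January 10, 2007.
January 10, 2007 is a Wednesday and not a day on which the transfer agent is closed, so no extension applies.

January 10, 2007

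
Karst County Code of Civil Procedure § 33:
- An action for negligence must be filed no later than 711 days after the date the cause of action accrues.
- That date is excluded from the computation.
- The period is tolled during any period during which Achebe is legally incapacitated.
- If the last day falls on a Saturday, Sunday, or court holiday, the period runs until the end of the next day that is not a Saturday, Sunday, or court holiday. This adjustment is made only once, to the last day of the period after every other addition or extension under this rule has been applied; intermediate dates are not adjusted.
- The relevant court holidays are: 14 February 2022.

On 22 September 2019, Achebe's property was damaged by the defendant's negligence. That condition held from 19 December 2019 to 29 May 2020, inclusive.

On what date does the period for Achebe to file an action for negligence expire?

February 15, 2022

711 days after 22 September 2019 is September 2, 2021.
From December 19, 2019 through May 29, 2020 inclusive is 163 days; tolling adds 163 days: September 2, 2021 + 163 days = February 12, 2022.
February 12, 2022 is Saturday; February 13, 2022 is Sunday; February 14, 2022 is a listed holiday. The next qualifying day is February 15, 2022.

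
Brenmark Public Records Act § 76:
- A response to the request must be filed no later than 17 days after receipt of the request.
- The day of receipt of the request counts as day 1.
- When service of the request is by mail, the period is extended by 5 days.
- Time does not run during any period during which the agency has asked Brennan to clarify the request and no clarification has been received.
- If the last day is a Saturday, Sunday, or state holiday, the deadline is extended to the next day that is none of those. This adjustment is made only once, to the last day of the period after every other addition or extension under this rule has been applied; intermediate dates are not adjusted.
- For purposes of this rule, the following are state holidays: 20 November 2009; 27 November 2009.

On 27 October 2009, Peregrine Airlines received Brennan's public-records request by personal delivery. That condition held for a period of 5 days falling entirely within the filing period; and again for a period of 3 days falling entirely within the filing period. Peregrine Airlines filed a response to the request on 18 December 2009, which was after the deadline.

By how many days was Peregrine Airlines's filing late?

Counting 27 October 2009 as day 1, day 17 is November 12, 2009.
Service was not by mail, so no mail extension applies.
Tolling adds 5 days: November 12, 2009 + 5 days = November 17, 2009.
Tolling adds 3 days: November 17, 2009 + 3 days = November 20, 2009.
November 20, 2009 is a listed holiday; November 21, 2009 is Saturday; November 22, 2009 is Sunday. The next qualifying day is November 23, 2009.
The deadline is November 23, 2009; from November 23, 2009 to December 18, 2009 is 25 days.

25 days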